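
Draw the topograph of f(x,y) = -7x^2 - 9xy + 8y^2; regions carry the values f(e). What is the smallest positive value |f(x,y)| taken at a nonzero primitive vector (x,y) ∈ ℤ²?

descent: ρ → (8,9,-7)  [lands on river]
river: ρ → (-7,5,10)
river: ρ → (10,15,-2)
river: ρ → (-2,17,2)
river: ρ → (2,15,-10)
river: ρ → (-10,5,7)
river: ρ → (7,9,-8)
river: ρ → (-8,7,8)
closes: descent 1, river 8
min |a| on river = 2

2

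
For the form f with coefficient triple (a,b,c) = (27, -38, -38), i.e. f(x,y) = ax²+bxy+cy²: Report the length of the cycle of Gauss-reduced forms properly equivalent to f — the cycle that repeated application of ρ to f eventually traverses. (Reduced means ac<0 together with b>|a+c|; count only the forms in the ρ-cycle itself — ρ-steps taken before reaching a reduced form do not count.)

D = 5548, ⌊√D⌋ = 74
descent: ρ → (-38,38,27)  [lands on river]
river: ρ → (27,70,-6)
river: ρ → (-6,74,3)
river: ρ → (3,70,-54)
river: ρ → (-54,38,19)
river: ρ → (19,38,-54)
river: ρ → (-54,70,3)
river: ρ → (3,74,-6)
river: ρ → (-6,70,27)
river: ρ → (27,38,-38)
ρ-cycle length = 10 (tail of 1 descent step not counted)

10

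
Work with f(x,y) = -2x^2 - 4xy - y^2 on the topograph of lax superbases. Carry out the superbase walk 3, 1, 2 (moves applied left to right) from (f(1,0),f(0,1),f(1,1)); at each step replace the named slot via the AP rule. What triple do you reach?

start (-2,-1,-7) = (f(1,0),f(0,1),f(1,1))
replace slot 3: 2·((-2)+(-1)) − (-7) = 1 → (-2,-1,1)
replace slot 1: 2·((-1)+1) − (-2) = 2 → (2,-1,1)
replace slot 2: 2·(2+1) − (-1) = 7 → (2,7,1)

2,7,1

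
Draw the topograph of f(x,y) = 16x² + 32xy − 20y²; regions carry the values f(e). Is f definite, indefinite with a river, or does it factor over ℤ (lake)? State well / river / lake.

D = b²−4ac = 32² − 4·16·(-20) = 2304
D = 48² is a perfect square ⇒ form factors over ℤ ⇒ lakes

lake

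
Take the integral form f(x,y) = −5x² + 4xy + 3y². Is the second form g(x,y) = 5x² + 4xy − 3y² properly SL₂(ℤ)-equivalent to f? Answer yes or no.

D₁ = 76, D₂ = 76
river cycle of f (length 6): (3, 8, -1), (-1, 8, 3), (3, 4, -5), (-5, 6, 2), (2, 6, -5), (-5, 4, 3)
river cycle of g (length 6): (-3, 8, 1), (1, 8, -3), (-3, 4, 5), (5, 6, -2), (-2, 6, 5), (5, 4, -3)
cycles differ ⇒ inequivalent

no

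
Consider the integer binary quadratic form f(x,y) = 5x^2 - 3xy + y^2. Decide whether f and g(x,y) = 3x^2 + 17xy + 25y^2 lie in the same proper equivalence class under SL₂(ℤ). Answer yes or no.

D₁ = -11, D₂ = -11
f: flip: (5,-3,1)→(1,3,5)
f: translate: b→1 (≡3 mod 2), so (1,3,5)→(1,1,3)
f: reduced (well bottom): (1,1,3) with a≤c, −a<b≤a
g: translate: b→-1 (≡17 mod 6), so (3,17,25)→(3,-1,1)
g: flip: (3,-1,1)→(1,1,3)
g: reduced (well bottom): (1,1,3) with a≤c, −a<b≤a
reduced forms (1, 1, 3) vs (1, 1, 3) ⇒ equivalent

yes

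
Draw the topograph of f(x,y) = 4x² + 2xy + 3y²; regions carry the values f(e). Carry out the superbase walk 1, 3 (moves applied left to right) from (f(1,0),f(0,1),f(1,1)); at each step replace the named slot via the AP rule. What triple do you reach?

start (4,3,9) = (f(1,0),f(0,1),f(1,1))
replace slot 1: 2·(3+9) − 4 = 20 → (20,3,9)
replace slot 3: 2·(20+3) − 9 = 37 → (20,3,37)

20,3,37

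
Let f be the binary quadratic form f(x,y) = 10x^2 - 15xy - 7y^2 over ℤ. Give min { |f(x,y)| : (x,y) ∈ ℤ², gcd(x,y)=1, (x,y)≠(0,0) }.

descent: ρ → (-7,15,10)  [lands on river]
river: ρ → (10,5,-12)
river: ρ → (-12,19,3)
river: ρ → (3,17,-18)
river: ρ → (-18,19,2)
river: ρ → (2,21,-8)
river: ρ → (-8,11,12)
river: ρ → (12,13,-7)
closes: descent 1, river 8
min |a| on river = 2

2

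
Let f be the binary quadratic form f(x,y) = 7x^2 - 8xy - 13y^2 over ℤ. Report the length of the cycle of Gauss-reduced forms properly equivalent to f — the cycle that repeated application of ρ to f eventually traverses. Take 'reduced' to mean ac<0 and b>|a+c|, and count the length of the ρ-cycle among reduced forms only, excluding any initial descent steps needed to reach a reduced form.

D = 428, ⌊√D⌋ = 20
descent: ρ → (-13,8,7)  [lands on river]
river: ρ → (7,20,-1)
river: ρ → (-1,20,7)
river: ρ → (7,8,-13)
river: ρ → (-13,18,2)
river: ρ → (2,18,-13)
ρ-cycle length = 6 (tail of 1 descent step not counted)

6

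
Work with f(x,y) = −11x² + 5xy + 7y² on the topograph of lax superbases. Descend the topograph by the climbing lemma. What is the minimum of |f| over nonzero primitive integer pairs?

river: ρ → (7,9,-9)
river: ρ → (-9,9,7)
river: ρ → (7,5,-11)
river: ρ → (-11,17,1)
river: ρ → (1,17,-11)
river: ρ → (-11,5,7)
closes: descent 0, river 6
min |a| on river = 1

1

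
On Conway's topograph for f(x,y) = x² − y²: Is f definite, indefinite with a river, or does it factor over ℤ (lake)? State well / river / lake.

D = b²−4ac = 0² − 4·1·(-1) = 4
D = 2² is a perfect square ⇒ form factors over ℤ ⇒ lakes

lake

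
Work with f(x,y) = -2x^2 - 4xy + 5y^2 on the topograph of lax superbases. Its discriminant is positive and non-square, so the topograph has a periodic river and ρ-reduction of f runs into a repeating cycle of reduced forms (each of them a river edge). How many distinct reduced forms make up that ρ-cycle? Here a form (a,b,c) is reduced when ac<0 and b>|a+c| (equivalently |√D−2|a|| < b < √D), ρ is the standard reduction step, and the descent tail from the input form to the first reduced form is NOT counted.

D = 56, ⌊√D⌋ = 7
descent: ρ → (5,4,-2)  [lands on river]
river: ρ → (-2,4,5)
river: ρ → (5,6,-1)
river: ρ → (-1,6,5)
ρ-cycle length = 4 (tail of 1 descent step not counted)

4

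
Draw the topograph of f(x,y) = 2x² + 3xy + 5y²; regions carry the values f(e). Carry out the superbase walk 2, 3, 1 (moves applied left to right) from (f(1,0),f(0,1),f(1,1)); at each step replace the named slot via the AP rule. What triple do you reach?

start (2,5,10) = (f(1,0),f(0,1),f(1,1))
replace slot 2: 2·(2+10) − 5 = 19 → (2,19,10)
replace slot 3: 2·(2+19) − 10 = 32 → (2,19,32)
replace slot 1: 2·(19+32) − 2 = 100 → (100,19,32)

100,19,32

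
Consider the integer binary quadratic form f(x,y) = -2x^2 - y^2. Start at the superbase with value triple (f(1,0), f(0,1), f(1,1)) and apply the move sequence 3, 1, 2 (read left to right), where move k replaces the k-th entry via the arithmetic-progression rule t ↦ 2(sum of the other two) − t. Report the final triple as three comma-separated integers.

start (-2,-1,-3) = (f(1,0),f(0,1),f(1,1))
replace slot 3: 2·((-2)+(-1)) − (-3) = -3 → (-2,-1,-3)
replace slot 1: 2·((-1)+(-3)) − (-2) = -6 → (-6,-1,-3)
replace slot 2: 2·((-6)+(-3)) − (-1) = -17 → (-6,-17,-3)

-6,-17,-3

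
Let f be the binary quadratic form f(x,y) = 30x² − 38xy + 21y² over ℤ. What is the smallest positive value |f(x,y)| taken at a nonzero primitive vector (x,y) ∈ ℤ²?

translate: b→22 (≡-38 mod 60), so (30,-38,21)→(30,22,13)
flip: (30,22,13)→(13,-22,30)
translate: b→4 (≡-22 mod 26), so (13,-22,30)→(13,4,21)
reduced (well bottom): (13,4,21) with a≤c, −a<b≤a
well minimum = a = 13

13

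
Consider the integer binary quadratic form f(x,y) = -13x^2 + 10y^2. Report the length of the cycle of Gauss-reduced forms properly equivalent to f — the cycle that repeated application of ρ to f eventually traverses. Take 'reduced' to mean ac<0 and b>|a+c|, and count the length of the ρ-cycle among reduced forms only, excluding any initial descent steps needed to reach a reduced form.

D = 520, ⌊√D⌋ = 22
descent: ρ → (10,20,-3)  [lands on river]
river: ρ → (-3,22,3)
river: ρ → (3,20,-10)
river: ρ → (-10,20,3)
river: ρ → (3,22,-3)
river: ρ → (-3,20,10)
ρ-cycle length = 6 (tail of 1 descent step not counted)

6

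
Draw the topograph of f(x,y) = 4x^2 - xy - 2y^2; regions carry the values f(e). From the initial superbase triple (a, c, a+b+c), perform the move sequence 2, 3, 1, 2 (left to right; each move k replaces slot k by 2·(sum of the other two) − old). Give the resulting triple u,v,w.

start (4,-2,1) = (f(1,0),f(0,1),f(1,1))
replace slot 2: 2·(4+1) − (-2) = 12 → (4,12,1)
replace slot 3: 2·(4+12) − 1 = 31 → (4,12,31)
replace slot 1: 2·(12+31) − 4 = 82 → (82,12,31)
replace slot 2: 2·(82+31) − 12 = 214 → (82,214,31)

82,214,31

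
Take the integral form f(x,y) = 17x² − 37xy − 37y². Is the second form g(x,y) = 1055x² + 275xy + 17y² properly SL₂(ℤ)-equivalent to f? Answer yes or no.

D₁ = 3885, D₂ = 3885
river cycle of f (length 6): (-37, 37, 17), (17, 31, -43), (-43, 55, 5), (5, 55, -43), (-43, 31, 17), (17, 37, -37)
river cycle of g (length 6): (17, 31, -43), (-43, 55, 5), (5, 55, -43), (-43, 31, 17), (17, 37, -37), (-37, 37, 17)
cycles coincide ⇒ equivalent

yes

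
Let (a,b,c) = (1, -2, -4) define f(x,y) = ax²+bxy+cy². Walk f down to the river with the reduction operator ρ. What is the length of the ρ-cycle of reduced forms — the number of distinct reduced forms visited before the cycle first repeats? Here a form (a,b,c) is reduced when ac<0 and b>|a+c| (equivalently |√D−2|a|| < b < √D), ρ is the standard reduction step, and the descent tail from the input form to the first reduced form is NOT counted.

D = 20, ⌊√D⌋ = 4
descent: ρ → (-4,2,1)
descent: ρ → (1,4,-1)  [lands on river]
river: ρ → (-1,4,1)
ρ-cycle length = 2 (tail of 2 descent steps not counted)

2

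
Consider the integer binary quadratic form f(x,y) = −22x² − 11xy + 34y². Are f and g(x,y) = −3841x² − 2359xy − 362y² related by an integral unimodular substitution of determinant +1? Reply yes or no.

D₁ = 3113, D₂ = 3113
river cycle of f (length 24): (-22, 33, 23), (23, 13, -32), (-32, 51, 4), (4, 53, -19), (-19, 23, 34), (34, 45, -8), (-8, 51, 16), (16, 45, -17), (-17, 23, 38), (38, 53, -2), … (14 more)
river cycle of g (length 24): (-22, 33, 23), (23, 13, -32), (-32, 51, 4), (4, 53, -19), (-19, 23, 34), (34, 45, -8), (-8, 51, 16), (16, 45, -17), (-17, 23, 38), (38, 53, -2), … (14 more)
cycles coincide ⇒ equivalent

yes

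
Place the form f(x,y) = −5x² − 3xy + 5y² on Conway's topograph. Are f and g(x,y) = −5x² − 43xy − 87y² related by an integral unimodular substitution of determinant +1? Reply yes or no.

D₁ = 109, D₂ = 109
river cycle of f (length 14): (5, 3, -5), (-5, 7, 3), (3, 5, -7), (-7, 9, 1), (1, 9, -7), (-7, 5, 3), (3, 7, -5), (-5, 3, 5), (5, 7, -3), (-3, 5, 7), … (4 more)
river cycle of g (length 14): (-5, 7, 3), (3, 5, -7), (-7, 9, 1), (1, 9, -7), (-7, 5, 3), (3, 7, -5), (-5, 3, 5), (5, 7, -3), (-3, 5, 7), (7, 9, -1), … (4 more)
cycles coincide ⇒ equivalent

yes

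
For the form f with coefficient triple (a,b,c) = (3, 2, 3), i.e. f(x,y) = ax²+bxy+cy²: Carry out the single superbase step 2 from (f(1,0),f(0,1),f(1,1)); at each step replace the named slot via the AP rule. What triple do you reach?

start (3,3,8) = (f(1,0),f(0,1),f(1,1))
replace slot 2: 2·(3+8) − 3 = 19 → (3,19,8)

3,19,8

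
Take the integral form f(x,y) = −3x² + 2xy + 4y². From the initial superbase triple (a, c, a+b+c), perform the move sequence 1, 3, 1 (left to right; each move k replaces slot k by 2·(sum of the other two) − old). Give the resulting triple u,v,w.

start (-3,4,3) = (f(1,0),f(0,1),f(1,1))
replace slot 1: 2·(4+3) − (-3) = 17 → (17,4,3)
replace slot 3: 2·(17+4) − 3 = 39 → (17,4,39)
replace slot 1: 2·(4+39) − 17 = 69 → (69,4,39)

69,4,39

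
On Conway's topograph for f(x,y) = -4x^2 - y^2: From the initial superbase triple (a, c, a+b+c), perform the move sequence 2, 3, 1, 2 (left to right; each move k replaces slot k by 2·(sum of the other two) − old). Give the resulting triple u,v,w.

start (-4,-1,-5) = (f(1,0),f(0,1),f(1,1))
replace slot 2: 2·((-4)+(-5)) − (-1) = -17 → (-4,-17,-5)
replace slot 3: 2·((-4)+(-17)) − (-5) = -37 → (-4,-17,-37)
replace slot 1: 2·((-17)+(-37)) − (-4) = -104 → (-104,-17,-37)
replace slot 2: 2·((-104)+(-37)) − (-17) = -265 → (-104,-265,-37)

-104,-265,-37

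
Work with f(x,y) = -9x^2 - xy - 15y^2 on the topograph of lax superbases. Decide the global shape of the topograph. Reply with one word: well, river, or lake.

D = b²−4ac = (-1)² − 4·(-9)·(-15) = -539
D < 0 ⇒ definite ⇒ every region one sign ⇒ single well

well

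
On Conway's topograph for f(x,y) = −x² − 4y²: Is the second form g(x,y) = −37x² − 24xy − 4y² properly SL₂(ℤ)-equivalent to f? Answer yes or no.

D₁ = -16, D₂ = -16
f is negative-definite; reduce −f:
−f: reduced (well bottom): (1,0,4) with a≤c, −a<b≤a
flip sign back: reduced form of f is (-1,0,-4)
g is negative-definite; reduce −g:
−g: flip: (37,24,4)→(4,-24,37)
−g: translate: b→0 (≡-24 mod 8), so (4,-24,37)→(4,0,1)
−g: flip: (4,0,1)→(1,0,4)
−g: reduced (well bottom): (1,0,4) with a≤c, −a<b≤a
flip sign back: reduced form of g is (-1,0,-4)
reduced forms (-1, 0, -4) vs (-1, 0, -4) ⇒ equivalent

yes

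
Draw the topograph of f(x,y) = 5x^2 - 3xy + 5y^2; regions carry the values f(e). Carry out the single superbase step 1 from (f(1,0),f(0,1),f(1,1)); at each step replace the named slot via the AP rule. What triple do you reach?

start (5,5,7) = (f(1,0),f(0,1),f(1,1))
replace slot 1: 2·(5+7) − 5 = 19 → (19,5,7)

19,5,7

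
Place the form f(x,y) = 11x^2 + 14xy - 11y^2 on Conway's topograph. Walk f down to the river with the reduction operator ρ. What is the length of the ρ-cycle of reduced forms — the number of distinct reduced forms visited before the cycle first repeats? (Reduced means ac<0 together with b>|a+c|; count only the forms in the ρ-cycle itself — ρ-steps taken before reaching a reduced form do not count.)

D = 680, ⌊√D⌋ = 26
river: ρ → (-11,8,14)
river: ρ → (14,20,-5)
river: ρ → (-5,20,14)
river: ρ → (14,8,-11)
river: ρ → (-11,14,11)
river: ρ → (11,8,-14)
river: ρ → (-14,20,5)
river: ρ → (5,20,-14)
river: ρ → (-14,8,11)
river: ρ → (11,14,-11)
ρ-cycle length = 10 (tail of 0 descent steps not counted)

10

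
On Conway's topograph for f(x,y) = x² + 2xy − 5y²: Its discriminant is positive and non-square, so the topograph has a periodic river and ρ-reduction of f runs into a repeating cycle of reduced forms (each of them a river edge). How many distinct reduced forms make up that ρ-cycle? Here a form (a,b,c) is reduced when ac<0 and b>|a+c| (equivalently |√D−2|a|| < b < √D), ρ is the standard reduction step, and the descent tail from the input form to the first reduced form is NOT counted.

D = 24, ⌊√D⌋ = 4
descent: ρ → (-5,-2,1)
descent: ρ → (1,4,-2)  [lands on river]
river: ρ → (-2,4,1)
ρ-cycle length = 2 (tail of 2 descent steps not counted)

2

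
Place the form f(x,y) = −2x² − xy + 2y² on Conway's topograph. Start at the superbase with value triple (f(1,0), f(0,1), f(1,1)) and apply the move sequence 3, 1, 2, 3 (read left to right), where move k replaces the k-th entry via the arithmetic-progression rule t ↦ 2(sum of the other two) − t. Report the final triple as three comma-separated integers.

start (-2,2,-1) = (f(1,0),f(0,1),f(1,1))
replace slot 3: 2·((-2)+2) − (-1) = 1 → (-2,2,1)
replace slot 1: 2·(2+1) − (-2) = 8 → (8,2,1)
replace slot 2: 2·(8+1) − 2 = 16 → (8,16,1)
replace slot 3: 2·(8+16) − 1 = 47 → (8,16,47)

8,16,47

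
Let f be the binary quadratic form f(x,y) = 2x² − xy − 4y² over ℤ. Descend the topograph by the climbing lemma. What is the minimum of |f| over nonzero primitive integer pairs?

descent: ρ → (-4,1,2)
descent: ρ → (2,3,-3)  [lands on river]
river: ρ → (-3,3,2)
river: ρ → (2,5,-1)
river: ρ → (-1,5,2)
closes: descent 2, river 4
min |a| on river = 1

1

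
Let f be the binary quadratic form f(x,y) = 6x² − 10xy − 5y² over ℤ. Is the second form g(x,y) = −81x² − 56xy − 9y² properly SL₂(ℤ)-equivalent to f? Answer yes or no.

D₁ = 220, D₂ = 220
river cycle of f (length 4): (-5, 10, 6), (6, 14, -1), (-1, 14, 6), (6, 10, -5)
river cycle of g (length 4): (6, 10, -5), (-5, 10, 6), (6, 14, -1), (-1, 14, 6)
cycles coincide ⇒ equivalent

yes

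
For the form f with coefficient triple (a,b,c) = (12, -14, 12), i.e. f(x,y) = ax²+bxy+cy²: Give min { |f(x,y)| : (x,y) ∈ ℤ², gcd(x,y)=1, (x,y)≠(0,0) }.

translate: b→10 (≡-14 mod 24), so (12,-14,12)→(12,10,10)
flip: (12,10,10)→(10,-10,12)
translate: b→10 (≡-10 mod 20), so (10,-10,12)→(10,10,12)
reduced (well bottom): (10,10,12) with a≤c, −a<b≤a
well minimum = a = 10

10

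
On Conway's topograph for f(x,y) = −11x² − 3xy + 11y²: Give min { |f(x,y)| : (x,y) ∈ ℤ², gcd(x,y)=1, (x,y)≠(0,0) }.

descent: ρ → (11,3,-11)  [lands on river]
river: ρ → (-11,19,3)
river: ρ → (3,17,-17)
river: ρ → (-17,17,3)
river: ρ → (3,19,-11)
river: ρ → (-11,3,11)
river: ρ → (11,19,-3)
river: ρ → (-3,17,17)
river: ρ → (17,17,-3)
river: ρ → (-3,19,11)
closes: descent 1, river 10
min |a| on river = 3

3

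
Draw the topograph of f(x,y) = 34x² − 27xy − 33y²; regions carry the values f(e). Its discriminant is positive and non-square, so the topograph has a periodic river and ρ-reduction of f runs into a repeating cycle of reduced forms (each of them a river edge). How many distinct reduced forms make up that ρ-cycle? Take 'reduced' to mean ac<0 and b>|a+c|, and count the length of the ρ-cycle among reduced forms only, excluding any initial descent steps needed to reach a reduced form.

D = 5217, ⌊√D⌋ = 72
descent: ρ → (-33,27,34)  [lands on river]
river: ρ → (34,41,-26)
river: ρ → (-26,63,12)
river: ρ → (12,57,-41)
river: ρ → (-41,25,28)
river: ρ → (28,31,-38)
river: ρ → (-38,45,21)
river: ρ → (21,39,-44)
river: ρ → (-44,49,16)
river: ρ → (16,47,-47)
river: ρ → (-47,47,16)
river: ρ → (16,49,-44)
river: ρ → (-44,39,21)
river: ρ → (21,45,-38)
river: ρ → (-38,31,28)
river: ρ → (28,25,-41)
river: ρ → (-41,57,12)
river: ρ → (12,63,-26)
river: ρ → (-26,41,34)
river: ρ → (34,27,-33)
river: ρ → (-33,39,28)
river: ρ → (28,17,-44)
river: ρ → (-44,71,1)
river: ρ → (1,71,-44)
river: ρ → (-44,17,28)
river: ρ → (28,39,-33)
ρ-cycle length = 26 (tail of 1 descent step not counted)

26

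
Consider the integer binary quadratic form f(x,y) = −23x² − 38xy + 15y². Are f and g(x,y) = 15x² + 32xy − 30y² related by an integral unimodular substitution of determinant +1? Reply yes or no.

D₁ = 2824, D₂ = 2824
river cycle of f (length 8): (15, 38, -23), (-23, 8, 30), (30, 52, -1), (-1, 52, 30), (30, 8, -23), (-23, 38, 15), (15, 52, -2), (-2, 52, 15)
river cycle of g (length 14): (-30, 28, 17), (17, 40, -18), (-18, 32, 25), (25, 18, -25), (-25, 32, 18), (18, 40, -17), (-17, 28, 30), (30, 32, -15), (-15, 28, 34), (34, 40, -9), … (4 more)
cycles differ ⇒ inequivalent

no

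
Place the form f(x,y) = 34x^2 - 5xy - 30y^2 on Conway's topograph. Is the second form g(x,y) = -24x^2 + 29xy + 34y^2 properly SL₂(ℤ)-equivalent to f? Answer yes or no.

D₁ = 4105, D₂ = 4105
river cycle of f (length 44): (-30, 5, 34), (34, 63, -1), (-1, 63, 34), (34, 5, -30), (-30, 55, 9), (9, 53, -36), (-36, 19, 26), (26, 33, -29), (-29, 25, 30), (30, 35, -24), … (34 more)
river cycle of g (length 44): (34, 39, -19), (-19, 37, 36), (36, 35, -20), (-20, 45, 26), (26, 59, -6), (-6, 61, 16), (16, 35, -45), (-45, 55, 6), (6, 53, -54), (-54, 55, 5), … (34 more)
cycles differ ⇒ inequivalent

no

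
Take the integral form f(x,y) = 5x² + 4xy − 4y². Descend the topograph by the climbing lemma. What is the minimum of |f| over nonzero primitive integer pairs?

river: ρ → (-4,4,5)
river: ρ → (5,6,-3)
river: ρ → (-3,6,5)
river: ρ → (5,4,-4)
closes: descent 0, river 4
min |a| on river = 3

3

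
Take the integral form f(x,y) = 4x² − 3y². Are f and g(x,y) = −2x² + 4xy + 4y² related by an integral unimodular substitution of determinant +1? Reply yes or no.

D₁ = 48, D₂ = 48
river cycle of f (length 2): (-3, 6, 1), (1, 6, -3)
river cycle of g (length 2): (4, 4, -2), (-2, 4, 4)
cycles differ ⇒ inequivalent

no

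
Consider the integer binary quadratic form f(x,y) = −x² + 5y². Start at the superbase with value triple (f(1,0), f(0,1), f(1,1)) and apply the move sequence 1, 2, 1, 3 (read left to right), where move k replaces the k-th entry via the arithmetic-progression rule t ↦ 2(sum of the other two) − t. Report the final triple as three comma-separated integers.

start (-1,5,4) = (f(1,0),f(0,1),f(1,1))
replace slot 1: 2·(5+4) − (-1) = 19 → (19,5,4)
replace slot 2: 2·(19+4) − 5 = 41 → (19,41,4)
replace slot 1: 2·(41+4) − 19 = 71 → (71,41,4)
replace slot 3: 2·(71+41) − 4 = 220 → (71,41,220)

71,41,220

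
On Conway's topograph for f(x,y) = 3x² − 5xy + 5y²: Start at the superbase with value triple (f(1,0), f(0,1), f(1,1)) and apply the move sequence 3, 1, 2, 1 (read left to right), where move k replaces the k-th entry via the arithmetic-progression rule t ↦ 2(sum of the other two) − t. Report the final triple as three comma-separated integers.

start (3,5,3) = (f(1,0),f(0,1),f(1,1))
replace slot 3: 2·(3+5) − 3 = 13 → (3,5,13)
replace slot 1: 2·(5+13) − 3 = 33 → (33,5,13)
replace slot 2: 2·(33+13) − 5 = 87 → (33,87,13)
replace slot 1: 2·(87+13) − 33 = 167 → (167,87,13)

167,87,13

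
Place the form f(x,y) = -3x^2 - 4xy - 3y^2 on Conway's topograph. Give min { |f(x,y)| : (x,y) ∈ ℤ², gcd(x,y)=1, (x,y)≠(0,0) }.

translate: b→-2 (≡4 mod 6), so (3,4,3)→(3,-2,2)
flip: (3,-2,2)→(2,2,3)
reduced (well bottom): (2,2,3) with a≤c, −a<b≤a
well minimum |f| = |-2| = 2 (negative-definite)

2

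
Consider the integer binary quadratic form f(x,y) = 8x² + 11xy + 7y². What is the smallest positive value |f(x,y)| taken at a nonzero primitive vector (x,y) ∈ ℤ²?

translate: b→-5 (≡11 mod 16), so (8,11,7)→(8,-5,4)
flip: (8,-5,4)→(4,5,8)
translate: b→-3 (≡5 mod 8), so (4,5,8)→(4,-3,7)
reduced (well bottom): (4,-3,7) with a≤c, −a<b≤a
well minimum = a = 4

4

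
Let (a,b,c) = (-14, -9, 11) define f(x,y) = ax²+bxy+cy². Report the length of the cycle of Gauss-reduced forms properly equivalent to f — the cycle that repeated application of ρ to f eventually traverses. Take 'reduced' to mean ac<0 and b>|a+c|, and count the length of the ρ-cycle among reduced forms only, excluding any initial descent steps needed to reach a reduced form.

D = 697, ⌊√D⌋ = 26
descent: ρ → (11,9,-14)  [lands on river]
river: ρ → (-14,19,6)
river: ρ → (6,17,-17)
river: ρ → (-17,17,6)
river: ρ → (6,19,-14)
river: ρ → (-14,9,11)
river: ρ → (11,13,-12)
river: ρ → (-12,11,12)
river: ρ → (12,13,-11)
river: ρ → (-11,9,14)
river: ρ → (14,19,-6)
river: ρ → (-6,17,17)
river: ρ → (17,17,-6)
river: ρ → (-6,19,14)
river: ρ → (14,9,-11)
river: ρ → (-11,13,12)
river: ρ → (12,11,-12)
river: ρ → (-12,13,11)
ρ-cycle length = 18 (tail of 1 descent step not counted)

18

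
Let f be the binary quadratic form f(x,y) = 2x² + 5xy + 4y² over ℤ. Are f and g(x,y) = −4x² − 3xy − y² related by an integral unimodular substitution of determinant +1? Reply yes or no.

D₁ = -7, D₂ = -7
f: translate: b→1 (≡5 mod 4), so (2,5,4)→(2,1,1)
f: flip: (2,1,1)→(1,-1,2)
f: translate: b→1 (≡-1 mod 2), so (1,-1,2)→(1,1,2)
f: reduced (well bottom): (1,1,2) with a≤c, −a<b≤a
g is negative-definite; reduce −g:
−g: flip: (4,3,1)→(1,-3,4)
−g: translate: b→1 (≡-3 mod 2), so (1,-3,4)→(1,1,2)
−g: reduced (well bottom): (1,1,2) with a≤c, −a<b≤a
flip sign back: reduced form of g is (-1,-1,-2)
reduced forms (1, 1, 2) vs (-1, -1, -2) ⇒ inequivalent

no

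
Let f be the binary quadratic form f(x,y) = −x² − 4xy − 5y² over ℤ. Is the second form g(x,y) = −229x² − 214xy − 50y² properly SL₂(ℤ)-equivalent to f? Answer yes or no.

D₁ = -4, D₂ = -4
f is negative-definite; reduce −f:
−f: translate: b→0 (≡4 mod 2), so (1,4,5)→(1,0,1)
−f: reduced (well bottom): (1,0,1) with a≤c, −a<b≤a
flip sign back: reduced form of f is (-1,0,-1)
g is negative-definite; reduce −g:
−g: flip: (229,214,50)→(50,-214,229)
−g: translate: b→-14 (≡-214 mod 100), so (50,-214,229)→(50,-14,1)
−g: flip: (50,-14,1)→(1,14,50)
−g: translate: b→0 (≡14 mod 2), so (1,14,50)→(1,0,1)
−g: reduced (well bottom): (1,0,1) with a≤c, −a<b≤a
flip sign back: reduced form of g is (-1,0,-1)
reduced forms (-1, 0, -1) vs (-1, 0, -1) ⇒ equivalent

yes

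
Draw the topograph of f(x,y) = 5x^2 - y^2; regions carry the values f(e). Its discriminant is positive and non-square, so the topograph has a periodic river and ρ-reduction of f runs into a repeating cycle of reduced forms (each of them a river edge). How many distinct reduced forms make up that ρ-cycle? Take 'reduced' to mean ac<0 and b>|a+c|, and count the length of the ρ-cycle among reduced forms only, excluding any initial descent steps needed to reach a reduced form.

D = 20, ⌊√D⌋ = 4
descent: ρ → (-1,4,1)  [lands on river]
river: ρ → (1,4,-1)
ρ-cycle length = 2 (tail of 1 descent step not counted)

2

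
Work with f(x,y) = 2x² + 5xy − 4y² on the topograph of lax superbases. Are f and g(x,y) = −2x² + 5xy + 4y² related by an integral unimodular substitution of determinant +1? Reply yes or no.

D₁ = 57, D₂ = 57
river cycle of f (length 6): (-4, 3, 3), (3, 3, -4), (-4, 5, 2), (2, 7, -1), (-1, 7, 2), (2, 5, -4)
river cycle of g (length 6): (4, 3, -3), (-3, 3, 4), (4, 5, -2), (-2, 7, 1), (1, 7, -2), (-2, 5, 4)
cycles differ ⇒ inequivalent

no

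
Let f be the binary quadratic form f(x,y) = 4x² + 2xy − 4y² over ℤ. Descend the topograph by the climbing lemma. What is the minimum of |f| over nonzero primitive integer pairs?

river: ρ → (-4,6,2)
river: ρ → (2,6,-4)
river: ρ → (-4,2,4)
river: ρ → (4,6,-2)
river: ρ → (-2,6,4)
river: ρ → (4,2,-4)
closes: descent 0, river 6
min |a| on river = 2

2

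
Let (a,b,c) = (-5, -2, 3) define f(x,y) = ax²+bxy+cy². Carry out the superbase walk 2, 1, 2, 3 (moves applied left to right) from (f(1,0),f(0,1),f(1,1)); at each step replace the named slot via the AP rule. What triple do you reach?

start (-5,3,-4) = (f(1,0),f(0,1),f(1,1))
replace slot 2: 2·((-5)+(-4)) − 3 = -21 → (-5,-21,-4)
replace slot 1: 2·((-21)+(-4)) − (-5) = -45 → (-45,-21,-4)
replace slot 2: 2·((-45)+(-4)) − (-21) = -77 → (-45,-77,-4)
replace slot 3: 2·((-45)+(-77)) − (-4) = -240 → (-45,-77,-240)

-45,-77,-240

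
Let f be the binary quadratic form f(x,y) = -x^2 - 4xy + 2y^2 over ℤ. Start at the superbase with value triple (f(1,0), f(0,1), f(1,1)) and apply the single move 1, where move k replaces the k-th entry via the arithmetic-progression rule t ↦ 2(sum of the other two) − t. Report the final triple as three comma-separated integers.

start (-1,2,-3) = (f(1,0),f(0,1),f(1,1))
replace slot 1: 2·(2+(-3)) − (-1) = -1 → (-1,2,-3)

-1,2,-3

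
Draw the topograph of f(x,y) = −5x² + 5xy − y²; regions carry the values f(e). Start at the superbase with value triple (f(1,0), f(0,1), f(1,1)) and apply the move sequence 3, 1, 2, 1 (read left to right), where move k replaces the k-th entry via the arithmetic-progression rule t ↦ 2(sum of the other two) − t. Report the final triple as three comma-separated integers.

start (-5,-1,-1) = (f(1,0),f(0,1),f(1,1))
replace slot 3: 2·((-5)+(-1)) − (-1) = -11 → (-5,-1,-11)
replace slot 1: 2·((-1)+(-11)) − (-5) = -19 → (-19,-1,-11)
replace slot 2: 2·((-19)+(-11)) − (-1) = -59 → (-19,-59,-11)
replace slot 1: 2·((-59)+(-11)) − (-19) = -121 → (-121,-59,-11)

-121,-59,-11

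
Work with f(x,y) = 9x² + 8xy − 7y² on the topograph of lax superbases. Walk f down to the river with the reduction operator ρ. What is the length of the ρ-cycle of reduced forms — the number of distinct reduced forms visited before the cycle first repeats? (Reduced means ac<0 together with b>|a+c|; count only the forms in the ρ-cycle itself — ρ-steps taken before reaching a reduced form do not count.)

D = 316, ⌊√D⌋ = 17
river: ρ → (-7,6,10)
river: ρ → (10,14,-3)
river: ρ → (-3,16,5)
river: ρ → (5,14,-6)
river: ρ → (-6,10,9)
river: ρ → (9,8,-7)
ρ-cycle length = 6 (tail of 0 descent steps not counted)

6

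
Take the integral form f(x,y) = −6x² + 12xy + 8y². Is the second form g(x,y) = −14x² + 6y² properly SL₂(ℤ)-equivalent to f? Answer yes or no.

D₁ = 336, D₂ = 336
river cycle of f (length 6): (8, 4, -10), (-10, 16, 2), (2, 16, -10), (-10, 4, 8), (8, 12, -6), (-6, 12, 8)
river cycle of g (length 6): (6, 12, -8), (-8, 4, 10), (10, 16, -2), (-2, 16, 10), (10, 4, -8), (-8, 12, 6)
cycles differ ⇒ inequivalent

no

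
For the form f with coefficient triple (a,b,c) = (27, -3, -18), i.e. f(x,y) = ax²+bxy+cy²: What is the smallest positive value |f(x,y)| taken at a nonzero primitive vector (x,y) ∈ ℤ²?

descent: ρ → (-18,39,6)  [lands on river]
river: ρ → (6,33,-36)
river: ρ → (-36,39,3)
river: ρ → (3,39,-36)
river: ρ → (-36,33,6)
river: ρ → (6,39,-18)
river: ρ → (-18,33,12)
river: ρ → (12,39,-9)
river: ρ → (-9,33,24)
river: ρ → (24,15,-18)
river: ρ → (-18,21,21)
river: ρ → (21,21,-18)
river: ρ → (-18,15,24)
river: ρ → (24,33,-9)
river: ρ → (-9,39,12)
river: ρ → (12,33,-18)
closes: descent 1, river 16
min |a| on river = 3

3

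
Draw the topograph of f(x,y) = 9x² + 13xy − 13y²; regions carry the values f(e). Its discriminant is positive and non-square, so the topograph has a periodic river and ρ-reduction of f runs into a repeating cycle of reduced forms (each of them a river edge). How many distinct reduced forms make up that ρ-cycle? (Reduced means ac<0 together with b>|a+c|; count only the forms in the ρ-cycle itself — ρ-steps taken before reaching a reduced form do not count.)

D = 637, ⌊√D⌋ = 25
river: ρ → (-13,13,9)
river: ρ → (9,23,-3)
river: ρ → (-3,25,1)
river: ρ → (1,25,-3)
river: ρ → (-3,23,9)
river: ρ → (9,13,-13)
ρ-cycle length = 6 (tail of 0 descent steps not counted)

6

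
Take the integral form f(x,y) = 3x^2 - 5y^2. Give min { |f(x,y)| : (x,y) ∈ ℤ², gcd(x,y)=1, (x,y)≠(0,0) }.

descent: ρ → (-5,0,3)
descent: ρ → (3,6,-2)  [lands on river]
river: ρ → (-2,6,3)
closes: descent 2, river 2
min |a| on river = 2

2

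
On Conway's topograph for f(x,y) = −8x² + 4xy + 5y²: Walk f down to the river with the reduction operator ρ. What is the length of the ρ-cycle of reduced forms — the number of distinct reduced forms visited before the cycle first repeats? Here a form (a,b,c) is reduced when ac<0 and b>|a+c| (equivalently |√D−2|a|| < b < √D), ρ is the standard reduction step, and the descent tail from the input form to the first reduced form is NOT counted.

D = 176, ⌊√D⌋ = 13
river: ρ → (5,6,-7)
river: ρ → (-7,8,4)
river: ρ → (4,8,-7)
river: ρ → (-7,6,5)
river: ρ → (5,4,-8)
river: ρ → (-8,12,1)
river: ρ → (1,12,-8)
river: ρ → (-8,4,5)
ρ-cycle length = 8 (tail of 0 descent steps not counted)

8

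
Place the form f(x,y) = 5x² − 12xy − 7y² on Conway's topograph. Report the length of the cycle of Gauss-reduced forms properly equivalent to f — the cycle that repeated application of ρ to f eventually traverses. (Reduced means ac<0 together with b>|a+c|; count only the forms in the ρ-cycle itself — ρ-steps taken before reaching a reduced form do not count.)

D = 284, ⌊√D⌋ = 16
descent: ρ → (-7,12,5)  [lands on river]
river: ρ → (5,8,-11)
river: ρ → (-11,14,2)
river: ρ → (2,14,-11)
river: ρ → (-11,8,5)
river: ρ → (5,12,-7)
river: ρ → (-7,16,1)
river: ρ → (1,16,-7)
ρ-cycle length = 8 (tail of 1 descent step not counted)

8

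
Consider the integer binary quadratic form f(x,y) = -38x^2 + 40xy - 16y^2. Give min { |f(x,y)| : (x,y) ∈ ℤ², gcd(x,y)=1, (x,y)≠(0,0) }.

translate: b→36 (≡-40 mod 76), so (38,-40,16)→(38,36,14)
flip: (38,36,14)→(14,-36,38)
translate: b→-8 (≡-36 mod 28), so (14,-36,38)→(14,-8,16)
reduced (well bottom): (14,-8,16) with a≤c, −a<b≤a
well minimum |f| = |-14| = 14 (negative-definite)

14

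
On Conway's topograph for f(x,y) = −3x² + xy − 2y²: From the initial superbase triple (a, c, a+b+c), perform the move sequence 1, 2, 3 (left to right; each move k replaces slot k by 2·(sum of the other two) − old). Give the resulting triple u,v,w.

start (-3,-2,-4) = (f(1,0),f(0,1),f(1,1))
replace slot 1: 2·((-2)+(-4)) − (-3) = -9 → (-9,-2,-4)
replace slot 2: 2·((-9)+(-4)) − (-2) = -24 → (-9,-24,-4)
replace slot 3: 2·((-9)+(-24)) − (-4) = -62 → (-9,-24,-62)

-9,-24,-62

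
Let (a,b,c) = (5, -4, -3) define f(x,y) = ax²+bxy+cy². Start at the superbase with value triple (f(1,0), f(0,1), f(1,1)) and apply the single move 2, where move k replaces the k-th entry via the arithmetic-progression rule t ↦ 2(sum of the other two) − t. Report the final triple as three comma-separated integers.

start (5,-3,-2) = (f(1,0),f(0,1),f(1,1))
replace slot 2: 2·(5+(-2)) − (-3) = 9 → (5,9,-2)

5,9,-2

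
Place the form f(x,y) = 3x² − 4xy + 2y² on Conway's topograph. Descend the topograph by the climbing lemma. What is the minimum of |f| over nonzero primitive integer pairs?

translate: b→2 (≡-4 mod 6), so (3,-4,2)→(3,2,1)
flip: (3,2,1)→(1,-2,3)
translate: b→0 (≡-2 mod 2), so (1,-2,3)→(1,0,2)
reduced (well bottom): (1,0,2) with a≤c, −a<b≤a
well minimum = a = 1

1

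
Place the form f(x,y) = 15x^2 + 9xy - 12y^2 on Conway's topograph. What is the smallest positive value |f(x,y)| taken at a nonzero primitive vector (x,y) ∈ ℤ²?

river: ρ → (-12,15,12)
river: ρ → (12,9,-15)
river: ρ → (-15,21,6)
river: ρ → (6,27,-3)
river: ρ → (-3,27,6)
river: ρ → (6,21,-15)
river: ρ → (-15,9,12)
river: ρ → (12,15,-12)
river: ρ → (-12,9,15)
river: ρ → (15,21,-6)
river: ρ → (-6,27,3)
river: ρ → (3,27,-6)
river: ρ → (-6,21,15)
river: ρ → (15,9,-12)
closes: descent 0, river 14
min |a| on river = 3

3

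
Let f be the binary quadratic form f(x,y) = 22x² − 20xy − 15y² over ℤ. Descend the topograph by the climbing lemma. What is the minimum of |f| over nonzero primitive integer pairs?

descent: ρ → (-15,20,22)  [lands on river]
river: ρ → (22,24,-13)
river: ρ → (-13,28,18)
river: ρ → (18,8,-23)
river: ρ → (-23,38,3)
river: ρ → (3,40,-10)
river: ρ → (-10,40,3)
river: ρ → (3,38,-23)
river: ρ → (-23,8,18)
river: ρ → (18,28,-13)
river: ρ → (-13,24,22)
river: ρ → (22,20,-15)
river: ρ → (-15,40,2)
river: ρ → (2,40,-15)
closes: descent 1, river 14
min |a| on river = 2

2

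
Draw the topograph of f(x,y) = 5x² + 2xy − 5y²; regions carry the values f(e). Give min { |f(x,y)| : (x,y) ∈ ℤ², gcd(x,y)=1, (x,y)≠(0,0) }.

river: ρ → (-5,8,2)
river: ρ → (2,8,-5)
river: ρ → (-5,2,5)
river: ρ → (5,8,-2)
river: ρ → (-2,8,5)
river: ρ → (5,2,-5)
closes: descent 0, river 6
min |a| on river = 2

2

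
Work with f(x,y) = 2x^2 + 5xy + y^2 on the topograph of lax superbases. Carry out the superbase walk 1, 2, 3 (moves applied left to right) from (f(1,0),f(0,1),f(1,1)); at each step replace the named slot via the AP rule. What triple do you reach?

start (2,1,8) = (f(1,0),f(0,1),f(1,1))
replace slot 1: 2·(1+8) − 2 = 16 → (16,1,8)
replace slot 2: 2·(16+8) − 1 = 47 → (16,47,8)
replace slot 3: 2·(16+47) − 8 = 118 → (16,47,118)

16,47,118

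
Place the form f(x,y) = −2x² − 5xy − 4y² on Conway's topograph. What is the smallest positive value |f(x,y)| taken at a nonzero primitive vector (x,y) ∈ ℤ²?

translate: b→1 (≡5 mod 4), so (2,5,4)→(2,1,1)
flip: (2,1,1)→(1,-1,2)
translate: b→1 (≡-1 mod 2), so (1,-1,2)→(1,1,2)
reduced (well bottom): (1,1,2) with a≤c, −a<b≤a
well minimum |f| = |-1| = 1 (negative-definite)

1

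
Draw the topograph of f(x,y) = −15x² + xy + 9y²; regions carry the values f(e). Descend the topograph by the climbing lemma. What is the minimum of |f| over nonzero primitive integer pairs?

descent: ρ → (9,17,-7)  [lands on river]
river: ρ → (-7,11,15)
river: ρ → (15,19,-3)
river: ρ → (-3,23,1)
river: ρ → (1,23,-3)
river: ρ → (-3,19,15)
river: ρ → (15,11,-7)
river: ρ → (-7,17,9)
river: ρ → (9,19,-5)
river: ρ → (-5,21,5)
river: ρ → (5,19,-9)
river: ρ → (-9,17,7)
river: ρ → (7,11,-15)
river: ρ → (-15,19,3)
river: ρ → (3,23,-1)
river: ρ → (-1,23,3)
river: ρ → (3,19,-15)
river: ρ → (-15,11,7)
river: ρ → (7,17,-9)
river: ρ → (-9,19,5)
river: ρ → (5,21,-5)
river: ρ → (-5,19,9)
closes: descent 1, river 22
min |a| on river = 1

1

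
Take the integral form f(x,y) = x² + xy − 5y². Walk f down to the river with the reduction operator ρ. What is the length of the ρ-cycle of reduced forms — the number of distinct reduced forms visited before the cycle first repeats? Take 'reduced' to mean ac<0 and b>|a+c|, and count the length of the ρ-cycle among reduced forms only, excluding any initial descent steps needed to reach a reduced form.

D = 21, ⌊√D⌋ = 4
descent: ρ → (-5,-1,1)
descent: ρ → (1,3,-3)  [lands on river]
river: ρ → (-3,3,1)
ρ-cycle length = 2 (tail of 2 descent steps not counted)

2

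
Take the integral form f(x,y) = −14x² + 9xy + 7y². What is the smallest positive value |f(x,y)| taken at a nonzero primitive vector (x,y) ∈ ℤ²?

river: ρ → (7,19,-4)
river: ρ → (-4,21,2)
river: ρ → (2,19,-14)
river: ρ → (-14,9,7)
closes: descent 0, river 4
min |a| on river = 2

2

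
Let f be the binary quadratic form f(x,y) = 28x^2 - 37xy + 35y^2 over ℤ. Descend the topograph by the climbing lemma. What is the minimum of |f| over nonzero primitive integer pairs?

translate: b→19 (≡-37 mod 56), so (28,-37,35)→(28,19,26)
flip: (28,19,26)→(26,-19,28)
reduced (well bottom): (26,-19,28) with a≤c, −a<b≤a
well minimum = a = 26

26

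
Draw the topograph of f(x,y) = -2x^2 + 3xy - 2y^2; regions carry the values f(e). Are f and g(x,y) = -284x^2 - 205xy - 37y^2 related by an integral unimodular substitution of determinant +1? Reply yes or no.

D₁ = -7, D₂ = -7
f is negative-definite; reduce −f:
−f: translate: b→1 (≡-3 mod 4), so (2,-3,2)→(2,1,1)
−f: flip: (2,1,1)→(1,-1,2)
−f: translate: b→1 (≡-1 mod 2), so (1,-1,2)→(1,1,2)
−f: reduced (well bottom): (1,1,2) with a≤c, −a<b≤a
flip sign back: reduced form of f is (-1,-1,-2)
g is negative-definite; reduce −g:
−g: flip: (284,205,37)→(37,-205,284)
−g: translate: b→17 (≡-205 mod 74), so (37,-205,284)→(37,17,2)
−g: flip: (37,17,2)→(2,-17,37)
−g: translate: b→-1 (≡-17 mod 4), so (2,-17,37)→(2,-1,1)
−g: flip: (2,-1,1)→(1,1,2)
−g: reduced (well bottom): (1,1,2) with a≤c, −a<b≤a
flip sign back: reduced form of g is (-1,-1,-2)
reduced forms (-1, -1, -2) vs (-1, -1, -2) ⇒ equivalent

yes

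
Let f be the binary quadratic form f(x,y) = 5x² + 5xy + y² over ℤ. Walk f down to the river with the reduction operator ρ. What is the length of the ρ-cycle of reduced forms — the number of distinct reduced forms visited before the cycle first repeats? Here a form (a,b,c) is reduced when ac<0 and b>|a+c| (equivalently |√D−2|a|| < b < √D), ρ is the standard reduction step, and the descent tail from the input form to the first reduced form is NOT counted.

D = 5, ⌊√D⌋ = 2
descent: ρ → (1,1,-1)  [lands on river]
river: ρ → (-1,1,1)
ρ-cycle length = 2 (tail of 1 descent step not counted)

2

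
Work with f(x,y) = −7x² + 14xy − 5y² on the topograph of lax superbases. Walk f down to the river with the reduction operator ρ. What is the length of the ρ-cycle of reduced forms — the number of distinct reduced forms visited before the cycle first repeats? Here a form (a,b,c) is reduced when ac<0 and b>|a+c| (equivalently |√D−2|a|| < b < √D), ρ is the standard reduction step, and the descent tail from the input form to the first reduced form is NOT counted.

D = 56, ⌊√D⌋ = 7
descent: ρ → (-5,6,1)  [lands on river]
river: ρ → (1,6,-5)
river: ρ → (-5,4,2)
river: ρ → (2,4,-5)
ρ-cycle length = 4 (tail of 1 descent step not counted)

4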